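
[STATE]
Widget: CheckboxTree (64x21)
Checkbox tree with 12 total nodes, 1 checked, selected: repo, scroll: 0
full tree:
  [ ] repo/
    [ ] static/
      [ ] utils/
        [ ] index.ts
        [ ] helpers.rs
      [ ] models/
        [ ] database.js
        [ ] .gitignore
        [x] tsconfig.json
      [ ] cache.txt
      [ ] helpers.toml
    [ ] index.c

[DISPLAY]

>[-] repo/                                                      
   [-] static/                                                  
     [ ] utils/                                                 
       [ ] index.ts                                             
       [ ] helpers.rs                                           
     [-] models/                                                
       [ ] database.js                                          
       [ ] .gitignore                                           
       [x] tsconfig.json                                        
     [ ] cache.txt                                              
     [ ] helpers.toml                                           
   [ ] index.c                                                  
                                                                
                                                                
                                                                
                                                                
                                                                
                                                                
                                                                
                                                                
                                                                


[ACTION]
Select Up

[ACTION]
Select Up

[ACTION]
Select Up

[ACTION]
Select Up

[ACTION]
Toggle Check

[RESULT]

>[x] repo/                                                      
   [x] static/                                                  
     [x] utils/                                                 
       [x] index.ts                                             
       [x] helpers.rs                                           
     [x] models/                                                
       [x] database.js                                          
       [x] .gitignore                                           
       [x] tsconfig.json                                        
     [x] cache.txt                                              
     [x] helpers.toml                                           
   [x] index.c                                                  
                                                                
                                                                
                                                                
                                                                
                                                                
                                                                
                                                                
                                                                
                                                                


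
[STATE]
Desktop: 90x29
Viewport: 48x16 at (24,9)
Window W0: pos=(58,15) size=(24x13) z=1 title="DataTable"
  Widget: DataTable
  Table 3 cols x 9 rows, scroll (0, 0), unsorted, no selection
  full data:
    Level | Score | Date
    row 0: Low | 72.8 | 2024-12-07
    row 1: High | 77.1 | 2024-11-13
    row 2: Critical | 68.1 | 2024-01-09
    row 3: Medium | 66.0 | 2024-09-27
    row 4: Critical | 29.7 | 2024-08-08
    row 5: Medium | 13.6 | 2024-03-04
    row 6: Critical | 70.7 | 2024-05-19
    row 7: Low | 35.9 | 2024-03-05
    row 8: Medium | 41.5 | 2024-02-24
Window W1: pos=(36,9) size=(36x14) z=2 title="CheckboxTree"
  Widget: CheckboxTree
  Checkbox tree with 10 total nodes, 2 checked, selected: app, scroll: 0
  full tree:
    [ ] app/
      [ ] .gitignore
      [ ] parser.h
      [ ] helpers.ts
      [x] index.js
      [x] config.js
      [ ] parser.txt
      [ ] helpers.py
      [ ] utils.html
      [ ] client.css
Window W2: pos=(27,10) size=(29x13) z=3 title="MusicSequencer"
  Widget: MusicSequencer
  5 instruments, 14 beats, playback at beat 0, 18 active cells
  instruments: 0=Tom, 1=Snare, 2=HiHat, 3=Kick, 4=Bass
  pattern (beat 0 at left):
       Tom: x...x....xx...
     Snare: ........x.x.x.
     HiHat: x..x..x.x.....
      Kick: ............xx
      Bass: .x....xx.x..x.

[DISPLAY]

            ┏━━━━━━━━━━━━━━━━━━━━━━━━━━━━━━━━━━┓
   ┏━━━━━━━━━━━━━━━━━━━━━━━━━━━┓               ┃
   ┃ MusicSequencer            ┃───────────────┨
   ┠───────────────────────────┨               ┃
   ┃      ▼1234567890123       ┃               ┃
   ┃   Tom█···█····██···       ┃               ┃
   ┃ Snare········█·█·█·       ┃               ┃
   ┃ HiHat█··█··█·█·····       ┃               ┃
   ┃  Kick············██       ┃               ┃
   ┃  Bass·█····██·█··█·       ┃               ┃
   ┃                           ┃               ┃
   ┃                           ┃               ┃
   ┃                           ┃               ┃
   ┗━━━━━━━━━━━━━━━━━━━━━━━━━━━┛━━━━━━━━━━━━━━━┛
                                  ┃Medium  │66.0
                                  ┃Critical│29.7


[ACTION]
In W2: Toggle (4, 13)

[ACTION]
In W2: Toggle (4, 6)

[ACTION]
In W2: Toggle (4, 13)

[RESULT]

            ┏━━━━━━━━━━━━━━━━━━━━━━━━━━━━━━━━━━┓
   ┏━━━━━━━━━━━━━━━━━━━━━━━━━━━┓               ┃
   ┃ MusicSequencer            ┃───────────────┨
   ┠───────────────────────────┨               ┃
   ┃      ▼1234567890123       ┃               ┃
   ┃   Tom█···█····██···       ┃               ┃
   ┃ Snare········█·█·█·       ┃               ┃
   ┃ HiHat█··█··█·█·····       ┃               ┃
   ┃  Kick············██       ┃               ┃
   ┃  Bass·█·····█·█··█·       ┃               ┃
   ┃                           ┃               ┃
   ┃                           ┃               ┃
   ┃                           ┃               ┃
   ┗━━━━━━━━━━━━━━━━━━━━━━━━━━━┛━━━━━━━━━━━━━━━┛
                                  ┃Medium  │66.0
                                  ┃Critical│29.7


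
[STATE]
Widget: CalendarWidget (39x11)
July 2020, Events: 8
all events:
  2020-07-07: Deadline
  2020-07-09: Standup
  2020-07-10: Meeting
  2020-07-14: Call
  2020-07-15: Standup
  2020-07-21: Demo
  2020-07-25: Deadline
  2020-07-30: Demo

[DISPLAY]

               July 2020               
Mo Tu We Th Fr Sa Su                   
       1  2  3  4  5                   
 6  7*  8  9* 10* 11 12                
13 14* 15* 16 17 18 19                 
20 21* 22 23 24 25* 26                 
27 28 29 30* 31                        
                                       
                                       
                                       
                                       


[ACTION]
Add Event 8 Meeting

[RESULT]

               July 2020               
Mo Tu We Th Fr Sa Su                   
       1  2  3  4  5                   
 6  7*  8*  9* 10* 11 12               
13 14* 15* 16 17 18 19                 
20 21* 22 23 24 25* 26                 
27 28 29 30* 31                        
                                       
                                       
                                       
                                       


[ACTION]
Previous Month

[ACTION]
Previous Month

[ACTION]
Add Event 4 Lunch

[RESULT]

                May 2020               
Mo Tu We Th Fr Sa Su                   
             1  2  3                   
 4*  5  6  7  8  9 10                  
11 12 13 14 15 16 17                   
18 19 20 21 22 23 24                   
25 26 27 28 29 30 31                   
                                       
                                       
                                       
                                       


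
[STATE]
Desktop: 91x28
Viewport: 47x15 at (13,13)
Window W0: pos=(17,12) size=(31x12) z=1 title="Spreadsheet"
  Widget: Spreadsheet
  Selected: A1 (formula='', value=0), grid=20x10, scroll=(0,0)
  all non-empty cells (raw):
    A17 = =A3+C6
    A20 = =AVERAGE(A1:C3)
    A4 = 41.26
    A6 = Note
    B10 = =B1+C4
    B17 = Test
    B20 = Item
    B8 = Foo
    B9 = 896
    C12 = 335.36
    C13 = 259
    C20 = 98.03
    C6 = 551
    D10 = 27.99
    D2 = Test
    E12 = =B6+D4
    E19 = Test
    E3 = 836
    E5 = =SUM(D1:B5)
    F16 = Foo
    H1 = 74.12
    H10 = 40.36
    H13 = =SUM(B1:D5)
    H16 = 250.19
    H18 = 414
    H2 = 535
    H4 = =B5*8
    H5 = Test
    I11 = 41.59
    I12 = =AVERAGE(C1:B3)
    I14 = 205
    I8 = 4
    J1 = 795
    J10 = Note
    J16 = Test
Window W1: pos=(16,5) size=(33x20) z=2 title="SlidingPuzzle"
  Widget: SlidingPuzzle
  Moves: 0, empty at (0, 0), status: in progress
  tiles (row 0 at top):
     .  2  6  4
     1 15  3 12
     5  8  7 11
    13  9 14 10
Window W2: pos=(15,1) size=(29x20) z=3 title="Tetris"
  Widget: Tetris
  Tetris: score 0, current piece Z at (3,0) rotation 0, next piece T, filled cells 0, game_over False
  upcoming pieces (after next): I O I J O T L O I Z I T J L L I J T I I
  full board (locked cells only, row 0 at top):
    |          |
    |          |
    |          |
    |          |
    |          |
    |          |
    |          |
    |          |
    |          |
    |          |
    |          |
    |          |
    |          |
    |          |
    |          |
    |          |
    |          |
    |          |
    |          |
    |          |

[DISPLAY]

  ┃          │                ┃    ┃           
  ┃          │                ┃    ┃           
  ┃          │                ┃    ┃           
  ┃          │                ┃    ┃           
  ┃          │                ┃    ┃           
  ┃          │                ┃    ┃           
  ┃          │                ┃    ┃           
  ┗━━━━━━━━━━━━━━━━━━━━━━━━━━━┛    ┃           
   ┃                               ┃           
   ┃                               ┃           
   ┃                               ┃           
   ┗━━━━━━━━━━━━━━━━━━━━━━━━━━━━━━━┛           
                                               
                                               
                                               


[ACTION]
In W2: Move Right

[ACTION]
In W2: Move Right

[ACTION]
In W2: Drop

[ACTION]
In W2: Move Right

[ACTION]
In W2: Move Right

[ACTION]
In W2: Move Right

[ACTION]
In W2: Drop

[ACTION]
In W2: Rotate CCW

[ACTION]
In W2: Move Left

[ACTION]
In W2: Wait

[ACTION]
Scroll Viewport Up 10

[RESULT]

  ┠───────────────────────────┨                
  ┃      ▓▓  │Next:           ┃                
  ┃      ▓   │ ▒              ┃━━━━┓           
  ┃          │▒▒▒             ┃    ┃           
  ┃          │                ┃────┨           
  ┃          │                ┃    ┃           
  ┃          │                ┃    ┃           
  ┃          │Score:          ┃    ┃           
  ┃          │0               ┃    ┃           
  ┃          │                ┃    ┃           
  ┃          │                ┃    ┃           
  ┃          │                ┃    ┃           
  ┃          │                ┃    ┃           
  ┃          │                ┃    ┃           
  ┃          │                ┃    ┃           


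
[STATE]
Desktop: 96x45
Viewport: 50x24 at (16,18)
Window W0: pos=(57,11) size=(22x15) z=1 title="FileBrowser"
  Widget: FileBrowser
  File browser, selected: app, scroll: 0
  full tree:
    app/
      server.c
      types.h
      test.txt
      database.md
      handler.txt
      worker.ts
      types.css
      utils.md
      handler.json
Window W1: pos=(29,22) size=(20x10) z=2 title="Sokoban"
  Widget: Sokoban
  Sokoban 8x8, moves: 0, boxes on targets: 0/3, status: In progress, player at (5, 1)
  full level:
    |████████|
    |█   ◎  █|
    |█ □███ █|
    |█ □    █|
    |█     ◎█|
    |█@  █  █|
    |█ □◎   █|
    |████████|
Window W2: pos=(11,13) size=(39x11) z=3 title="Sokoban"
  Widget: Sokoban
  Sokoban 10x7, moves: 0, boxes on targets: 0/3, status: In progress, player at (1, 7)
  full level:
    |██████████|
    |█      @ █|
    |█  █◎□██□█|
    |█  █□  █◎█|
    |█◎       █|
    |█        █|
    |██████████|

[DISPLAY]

◎□██□█                           ┃       ┃    data
□  █◎█                           ┃       ┃    hand
     █                           ┃       ┃    work
     █                           ┃       ┃    type
██████                           ┃       ┃    util
━━━━━━━━━━━━━━━━━━━━━━━━━━━━━━━━━┛       ┃    hand
             ┠──────────────────┨        ┃        
             ┃████████          ┃        ┗━━━━━━━━
             ┃█   ◎  █          ┃                 
             ┃█ □███ █          ┃                 
             ┃█ □    █          ┃                 
             ┃█     ◎█          ┃                 
             ┃█@  █  █          ┃                 
             ┗━━━━━━━━━━━━━━━━━━┛                 
                                                  
                                                  
                                                  
                                                  
                                                  
                                                  
                                                  
                                                  
                                                  
                                                  


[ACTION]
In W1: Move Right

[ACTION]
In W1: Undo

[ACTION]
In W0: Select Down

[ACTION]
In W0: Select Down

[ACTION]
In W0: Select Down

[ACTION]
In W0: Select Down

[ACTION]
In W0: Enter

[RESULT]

◎□██□█                           ┃       ┃  > data
□  █◎█                           ┃       ┃    hand
     █                           ┃       ┃    work
     █                           ┃       ┃    type
██████                           ┃       ┃    util
━━━━━━━━━━━━━━━━━━━━━━━━━━━━━━━━━┛       ┃    hand
             ┠──────────────────┨        ┃        
             ┃████████          ┃        ┗━━━━━━━━
             ┃█   ◎  █          ┃                 
             ┃█ □███ █          ┃                 
             ┃█ □    █          ┃                 
             ┃█     ◎█          ┃                 
             ┃█@  █  █          ┃                 
             ┗━━━━━━━━━━━━━━━━━━┛                 
                                                  
                                                  
                                                  
                                                  
                                                  
                                                  
                                                  
                                                  
                                                  
                                                  


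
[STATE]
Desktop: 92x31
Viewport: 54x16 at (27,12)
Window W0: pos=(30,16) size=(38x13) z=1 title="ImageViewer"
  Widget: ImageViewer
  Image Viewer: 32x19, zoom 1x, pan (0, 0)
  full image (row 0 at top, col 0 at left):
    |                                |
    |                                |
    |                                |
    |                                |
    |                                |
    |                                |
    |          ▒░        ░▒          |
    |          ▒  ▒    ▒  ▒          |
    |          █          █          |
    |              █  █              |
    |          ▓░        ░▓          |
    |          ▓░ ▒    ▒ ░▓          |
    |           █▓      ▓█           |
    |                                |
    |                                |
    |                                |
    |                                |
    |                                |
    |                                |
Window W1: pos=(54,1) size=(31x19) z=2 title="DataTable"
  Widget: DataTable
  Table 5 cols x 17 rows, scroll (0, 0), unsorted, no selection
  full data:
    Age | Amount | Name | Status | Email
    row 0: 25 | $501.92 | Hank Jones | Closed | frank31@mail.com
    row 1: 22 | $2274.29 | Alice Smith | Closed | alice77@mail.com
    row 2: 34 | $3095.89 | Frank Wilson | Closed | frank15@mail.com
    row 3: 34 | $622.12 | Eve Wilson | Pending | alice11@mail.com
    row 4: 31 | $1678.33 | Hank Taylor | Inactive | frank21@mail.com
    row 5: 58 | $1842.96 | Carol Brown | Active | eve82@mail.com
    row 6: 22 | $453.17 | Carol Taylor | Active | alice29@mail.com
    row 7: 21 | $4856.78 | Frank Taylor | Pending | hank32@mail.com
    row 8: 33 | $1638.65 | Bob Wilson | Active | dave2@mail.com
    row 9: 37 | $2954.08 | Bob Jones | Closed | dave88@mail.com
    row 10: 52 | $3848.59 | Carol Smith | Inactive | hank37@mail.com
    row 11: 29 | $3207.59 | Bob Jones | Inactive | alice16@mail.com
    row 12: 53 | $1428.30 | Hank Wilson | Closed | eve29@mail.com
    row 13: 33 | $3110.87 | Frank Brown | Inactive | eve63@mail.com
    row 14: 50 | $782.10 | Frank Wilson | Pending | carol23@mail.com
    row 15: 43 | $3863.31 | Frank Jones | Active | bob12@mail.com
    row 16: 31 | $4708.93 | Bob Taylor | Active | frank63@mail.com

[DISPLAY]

                           ┃22 │$453.17 │Carol Taylor│
                           ┃21 │$4856.78│Frank Taylor│
                           ┃33 │$1638.65│Bob Wilson  │
                           ┃37 │$2954.08│Bob Jones   │
   ┏━━━━━━━━━━━━━━━━━━━━━━━┃52 │$3848.59│Carol Smith │
   ┃ ImageViewer           ┃29 │$3207.59│Bob Jones   │
   ┠───────────────────────┃53 │$1428.30│Hank Wilson │
   ┃                       ┗━━━━━━━━━━━━━━━━━━━━━━━━━━
   ┃                                    ┃             
   ┃                                    ┃             
   ┃                                    ┃             
   ┃                                    ┃             
   ┃                                    ┃             
   ┃          ▒░        ░▒              ┃             
   ┃          ▒  ▒    ▒  ▒              ┃             
   ┃          █          █              ┃             


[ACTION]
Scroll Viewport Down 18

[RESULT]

                           ┃37 │$2954.08│Bob Jones   │
   ┏━━━━━━━━━━━━━━━━━━━━━━━┃52 │$3848.59│Carol Smith │
   ┃ ImageViewer           ┃29 │$3207.59│Bob Jones   │
   ┠───────────────────────┃53 │$1428.30│Hank Wilson │
   ┃                       ┗━━━━━━━━━━━━━━━━━━━━━━━━━━
   ┃                                    ┃             
   ┃                                    ┃             
   ┃                                    ┃             
   ┃                                    ┃             
   ┃                                    ┃             
   ┃          ▒░        ░▒              ┃             
   ┃          ▒  ▒    ▒  ▒              ┃             
   ┃          █          █              ┃             
   ┗━━━━━━━━━━━━━━━━━━━━━━━━━━━━━━━━━━━━┛             
                                                      
                                                      


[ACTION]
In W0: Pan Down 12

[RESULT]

                           ┃37 │$2954.08│Bob Jones   │
   ┏━━━━━━━━━━━━━━━━━━━━━━━┃52 │$3848.59│Carol Smith │
   ┃ ImageViewer           ┃29 │$3207.59│Bob Jones   │
   ┠───────────────────────┃53 │$1428.30│Hank Wilson │
   ┃           █▓      ▓█  ┗━━━━━━━━━━━━━━━━━━━━━━━━━━
   ┃                                    ┃             
   ┃                                    ┃             
   ┃                                    ┃             
   ┃                                    ┃             
   ┃                                    ┃             
   ┃                                    ┃             
   ┃                                    ┃             
   ┃                                    ┃             
   ┗━━━━━━━━━━━━━━━━━━━━━━━━━━━━━━━━━━━━┛             
                                                      
                                                      


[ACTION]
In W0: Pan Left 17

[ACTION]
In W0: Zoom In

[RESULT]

                           ┃37 │$2954.08│Bob Jones   │
   ┏━━━━━━━━━━━━━━━━━━━━━━━┃52 │$3848.59│Carol Smith │
   ┃ ImageViewer           ┃29 │$3207.59│Bob Jones   │
   ┠───────────────────────┃53 │$1428.30│Hank Wilson │
   ┃                    ▒▒░┗━━━━━━━━━━━━━━━━━━━━━━━━━━
   ┃                    ▒▒░░            ┃             
   ┃                    ▒▒    ▒▒        ┃             
   ┃                    ▒▒    ▒▒        ┃             
   ┃                    ██              ┃             
   ┃                    ██              ┃             
   ┃                            ██    ██┃             
   ┃                            ██    ██┃             
   ┃                    ▓▓░░            ┃             
   ┗━━━━━━━━━━━━━━━━━━━━━━━━━━━━━━━━━━━━┛             
                                                      
                                                      


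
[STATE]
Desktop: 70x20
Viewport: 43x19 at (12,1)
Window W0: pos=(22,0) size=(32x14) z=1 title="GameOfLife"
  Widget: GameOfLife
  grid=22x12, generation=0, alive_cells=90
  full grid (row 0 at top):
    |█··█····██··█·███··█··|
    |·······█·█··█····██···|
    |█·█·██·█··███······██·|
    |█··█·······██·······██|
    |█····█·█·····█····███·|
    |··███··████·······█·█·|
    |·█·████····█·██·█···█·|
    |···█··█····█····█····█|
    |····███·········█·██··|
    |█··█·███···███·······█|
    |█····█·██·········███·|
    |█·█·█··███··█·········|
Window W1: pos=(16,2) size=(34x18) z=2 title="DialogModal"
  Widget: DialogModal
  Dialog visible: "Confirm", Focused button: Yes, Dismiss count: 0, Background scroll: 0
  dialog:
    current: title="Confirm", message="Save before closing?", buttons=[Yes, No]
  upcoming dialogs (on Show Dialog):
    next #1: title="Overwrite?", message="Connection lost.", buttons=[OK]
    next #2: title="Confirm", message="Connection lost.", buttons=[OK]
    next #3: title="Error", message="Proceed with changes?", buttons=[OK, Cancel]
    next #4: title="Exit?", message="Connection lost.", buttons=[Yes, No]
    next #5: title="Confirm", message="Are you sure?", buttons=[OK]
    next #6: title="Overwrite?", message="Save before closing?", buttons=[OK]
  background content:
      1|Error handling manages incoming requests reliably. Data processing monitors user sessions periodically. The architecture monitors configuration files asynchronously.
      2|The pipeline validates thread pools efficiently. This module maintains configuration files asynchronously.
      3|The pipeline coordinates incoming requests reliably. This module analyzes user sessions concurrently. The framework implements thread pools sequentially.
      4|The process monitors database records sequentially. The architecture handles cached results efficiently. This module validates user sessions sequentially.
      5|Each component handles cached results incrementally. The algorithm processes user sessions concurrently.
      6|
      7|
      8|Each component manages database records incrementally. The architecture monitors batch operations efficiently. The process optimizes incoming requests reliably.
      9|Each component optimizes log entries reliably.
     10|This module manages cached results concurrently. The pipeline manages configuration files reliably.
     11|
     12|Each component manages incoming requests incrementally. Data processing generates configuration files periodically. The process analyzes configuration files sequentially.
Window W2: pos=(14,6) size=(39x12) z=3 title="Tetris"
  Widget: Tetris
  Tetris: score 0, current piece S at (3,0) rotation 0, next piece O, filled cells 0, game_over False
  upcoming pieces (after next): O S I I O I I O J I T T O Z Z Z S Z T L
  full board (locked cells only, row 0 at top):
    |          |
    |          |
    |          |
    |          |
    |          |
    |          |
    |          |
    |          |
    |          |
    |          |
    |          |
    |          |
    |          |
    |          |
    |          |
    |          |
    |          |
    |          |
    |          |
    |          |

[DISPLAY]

          ┃ GameOfLife                   ┃ 
    ┏━━━━━━━━━━━━━━━━━━━━━━━━━━━━━━━━┓───┨ 
    ┃ DialogModal                    ┃   ┃ 
    ┠────────────────────────────────┨   ┃ 
    ┃Error handling manages incoming ┃   ┃ 
  ┏━━━━━━━━━━━━━━━━━━━━━━━━━━━━━━━━━━━━━┓┃ 
  ┃ Tetris                              ┃┃ 
  ┠─────────────────────────────────────┨┃ 
  ┃          │Next:                     ┃┃ 
  ┃          │▓▓                        ┃┃ 
  ┃          │▓▓                        ┃┃ 
  ┃          │                          ┃┃ 
  ┃          │                          ┃┛ 
  ┃          │                          ┃  
  ┃          │Score:                    ┃  
  ┃          │0                         ┃  
  ┗━━━━━━━━━━━━━━━━━━━━━━━━━━━━━━━━━━━━━┛  
    ┃                                ┃     
    ┗━━━━━━━━━━━━━━━━━━━━━━━━━━━━━━━━┛     


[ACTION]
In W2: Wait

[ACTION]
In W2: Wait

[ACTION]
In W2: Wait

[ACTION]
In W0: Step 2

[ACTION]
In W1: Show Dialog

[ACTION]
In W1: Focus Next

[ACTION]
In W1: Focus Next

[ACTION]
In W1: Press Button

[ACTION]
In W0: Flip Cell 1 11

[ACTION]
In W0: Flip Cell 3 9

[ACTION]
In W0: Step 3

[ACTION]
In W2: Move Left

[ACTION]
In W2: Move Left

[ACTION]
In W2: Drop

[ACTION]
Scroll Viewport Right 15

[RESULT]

eOfLife                   ┃                
━━━━━━━━━━━━━━━━━━━━━━┓───┨                
al                    ┃   ┃                
──────────────────────┨   ┃                
ling manages incoming ┃   ┃                
━━━━━━━━━━━━━━━━━━━━━━━━━┓┃                
                         ┃┃                
─────────────────────────┨┃                
ext:                     ┃┃                
▓                        ┃┃                
▓                        ┃┃                
                         ┃┃                
                         ┃┛                
                         ┃                 
core:                    ┃                 
                         ┃                 
━━━━━━━━━━━━━━━━━━━━━━━━━┛                 
                      ┃                    
━━━━━━━━━━━━━━━━━━━━━━┛                    


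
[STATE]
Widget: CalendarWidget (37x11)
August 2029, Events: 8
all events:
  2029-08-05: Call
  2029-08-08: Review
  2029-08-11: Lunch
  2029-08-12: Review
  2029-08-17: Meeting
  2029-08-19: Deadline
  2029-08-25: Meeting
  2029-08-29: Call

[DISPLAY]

             August 2029             
Mo Tu We Th Fr Sa Su                 
       1  2  3  4  5*                
 6  7  8*  9 10 11* 12*              
13 14 15 16 17* 18 19*               
20 21 22 23 24 25* 26                
27 28 29* 30 31                      
                                     
                                     
                                     
                                     


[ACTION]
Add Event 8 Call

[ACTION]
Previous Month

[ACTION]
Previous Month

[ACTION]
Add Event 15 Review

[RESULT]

              June 2029              
Mo Tu We Th Fr Sa Su                 
             1  2  3                 
 4  5  6  7  8  9 10                 
11 12 13 14 15* 16 17                
18 19 20 21 22 23 24                 
25 26 27 28 29 30                    
                                     
                                     
                                     
                                     


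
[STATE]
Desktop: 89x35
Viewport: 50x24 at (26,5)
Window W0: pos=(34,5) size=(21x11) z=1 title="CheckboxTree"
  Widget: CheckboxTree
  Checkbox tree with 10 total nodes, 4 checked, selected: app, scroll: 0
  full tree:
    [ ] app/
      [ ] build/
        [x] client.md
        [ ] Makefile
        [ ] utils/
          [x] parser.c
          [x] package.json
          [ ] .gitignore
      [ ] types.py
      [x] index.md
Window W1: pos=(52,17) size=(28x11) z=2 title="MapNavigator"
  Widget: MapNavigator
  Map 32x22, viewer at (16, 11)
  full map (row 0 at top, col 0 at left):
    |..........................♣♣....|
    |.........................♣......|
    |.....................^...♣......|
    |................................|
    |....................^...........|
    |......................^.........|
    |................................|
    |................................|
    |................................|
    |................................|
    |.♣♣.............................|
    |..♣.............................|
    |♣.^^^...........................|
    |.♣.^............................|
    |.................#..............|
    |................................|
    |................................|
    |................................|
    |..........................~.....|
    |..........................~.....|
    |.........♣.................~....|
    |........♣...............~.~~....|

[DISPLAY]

        ┏━━━━━━━━━━━━━━━━━━━┓                     
        ┃ CheckboxTree      ┃                     
        ┠───────────────────┨                     
        ┃>[-] app/          ┃                     
        ┃   [-] build/      ┃                     
        ┃     [x] client.md ┃                     
        ┃     [ ] Makefile  ┃                     
        ┃     [-] utils/    ┃                     
        ┃       [x] parser.c┃                     
        ┃       [x] package.┃                     
        ┗━━━━━━━━━━━━━━━━━━━┛                     
                                                  
                          ┏━━━━━━━━━━━━━━━━━━━━━━━
                          ┃ MapNavigator          
                          ┠───────────────────────
                          ┃.......................
                          ┃.......................
                          ┃.......................
                          ┃.............@.........
                          ┃^^.....................
                          ┃^......................
                          ┃..............#........
                          ┗━━━━━━━━━━━━━━━━━━━━━━━
                                                  


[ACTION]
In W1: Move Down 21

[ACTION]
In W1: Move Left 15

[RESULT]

        ┏━━━━━━━━━━━━━━━━━━━┓                     
        ┃ CheckboxTree      ┃                     
        ┠───────────────────┨                     
        ┃>[-] app/          ┃                     
        ┃   [-] build/      ┃                     
        ┃     [x] client.md ┃                     
        ┃     [ ] Makefile  ┃                     
        ┃     [-] utils/    ┃                     
        ┃       [x] parser.c┃                     
        ┃       [x] package.┃                     
        ┗━━━━━━━━━━━━━━━━━━━┛                     
                                                  
                          ┏━━━━━━━━━━━━━━━━━━━━━━━
                          ┃ MapNavigator          
                          ┠───────────────────────
                          ┃            ...........
                          ┃            ...........
                          ┃            .........♣.
                          ┃            .@......♣..
                          ┃                       
                          ┃                       
                          ┃                       
                          ┗━━━━━━━━━━━━━━━━━━━━━━━
                                                  


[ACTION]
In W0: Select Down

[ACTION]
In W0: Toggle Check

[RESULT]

        ┏━━━━━━━━━━━━━━━━━━━┓                     
        ┃ CheckboxTree      ┃                     
        ┠───────────────────┨                     
        ┃ [-] app/          ┃                     
        ┃>  [x] build/      ┃                     
        ┃     [x] client.md ┃                     
        ┃     [x] Makefile  ┃                     
        ┃     [x] utils/    ┃                     
        ┃       [x] parser.c┃                     
        ┃       [x] package.┃                     
        ┗━━━━━━━━━━━━━━━━━━━┛                     
                                                  
                          ┏━━━━━━━━━━━━━━━━━━━━━━━
                          ┃ MapNavigator          
                          ┠───────────────────────
                          ┃            ...........
                          ┃            ...........
                          ┃            .........♣.
                          ┃            .@......♣..
                          ┃                       
                          ┃                       
                          ┃                       
                          ┗━━━━━━━━━━━━━━━━━━━━━━━
                                                  


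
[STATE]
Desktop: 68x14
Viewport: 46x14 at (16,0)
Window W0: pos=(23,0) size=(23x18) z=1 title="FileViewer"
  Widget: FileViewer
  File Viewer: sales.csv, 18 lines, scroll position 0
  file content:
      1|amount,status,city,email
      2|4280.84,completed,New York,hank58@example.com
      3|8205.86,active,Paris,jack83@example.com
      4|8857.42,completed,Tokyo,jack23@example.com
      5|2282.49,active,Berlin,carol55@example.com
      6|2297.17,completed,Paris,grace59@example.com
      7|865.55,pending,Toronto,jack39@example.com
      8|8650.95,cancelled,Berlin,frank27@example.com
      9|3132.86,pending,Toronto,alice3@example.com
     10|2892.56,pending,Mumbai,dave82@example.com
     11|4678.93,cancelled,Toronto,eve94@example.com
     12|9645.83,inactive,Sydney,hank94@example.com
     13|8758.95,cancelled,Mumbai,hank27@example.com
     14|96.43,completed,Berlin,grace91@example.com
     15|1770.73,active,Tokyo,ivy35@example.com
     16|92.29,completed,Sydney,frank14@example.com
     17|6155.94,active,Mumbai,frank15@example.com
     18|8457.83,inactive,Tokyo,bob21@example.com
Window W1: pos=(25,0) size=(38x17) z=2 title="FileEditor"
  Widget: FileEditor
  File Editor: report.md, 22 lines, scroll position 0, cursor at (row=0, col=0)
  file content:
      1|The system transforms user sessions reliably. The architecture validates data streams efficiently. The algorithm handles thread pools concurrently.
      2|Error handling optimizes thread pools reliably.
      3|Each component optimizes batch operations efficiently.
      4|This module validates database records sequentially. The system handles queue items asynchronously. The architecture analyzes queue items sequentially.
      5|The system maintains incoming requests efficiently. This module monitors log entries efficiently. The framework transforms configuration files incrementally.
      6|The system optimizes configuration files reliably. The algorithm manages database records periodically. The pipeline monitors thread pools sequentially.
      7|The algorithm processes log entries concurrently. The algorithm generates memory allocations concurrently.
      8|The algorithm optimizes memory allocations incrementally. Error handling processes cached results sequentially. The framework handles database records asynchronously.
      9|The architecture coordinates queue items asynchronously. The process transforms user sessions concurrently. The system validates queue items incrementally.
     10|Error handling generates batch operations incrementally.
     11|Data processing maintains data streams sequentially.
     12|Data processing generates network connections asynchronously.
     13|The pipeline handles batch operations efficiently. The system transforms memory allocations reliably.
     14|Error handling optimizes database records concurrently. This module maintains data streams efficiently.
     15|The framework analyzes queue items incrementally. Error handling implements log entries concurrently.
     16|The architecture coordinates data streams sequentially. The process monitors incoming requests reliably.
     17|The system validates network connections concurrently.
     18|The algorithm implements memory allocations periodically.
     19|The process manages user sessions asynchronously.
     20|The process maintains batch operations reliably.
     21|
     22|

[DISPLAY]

       ┏━┏━━━━━━━━━━━━━━━━━━━━━━━━━━━━━━━━━━━━
       ┃ ┃ FileEditor                         
       ┠─┠────────────────────────────────────
       ┃a┃█he system transforms user sessions▲
       ┃4┃Error handling optimizes thread poo█
       ┃8┃Each component optimizes batch oper░
       ┃8┃This module validates database reco░
       ┃2┃The system maintains incoming reque░
       ┃2┃The system optimizes configuration ░
       ┃8┃The algorithm processes log entries░
       ┃8┃The algorithm optimizes memory allo░
       ┃3┃The architecture coordinates queue ░
       ┃2┃Error handling generates batch oper░
       ┃4┃Data processing maintains data stre░


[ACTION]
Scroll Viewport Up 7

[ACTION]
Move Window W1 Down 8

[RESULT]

       ┏━┃█he system transforms user sessions▲
       ┃ ┃Error handling optimizes thread poo█
       ┠─┃Each component optimizes batch oper░
       ┃a┃This module validates database reco░
       ┃4┃The system maintains incoming reque░
       ┃8┃The system optimizes configuration ░
       ┃8┃The algorithm processes log entries░
       ┃2┃The algorithm optimizes memory allo░
       ┃2┃The architecture coordinates queue ░
       ┃8┃Error handling generates batch oper░
       ┃8┃Data processing maintains data stre░
       ┃3┃Data processing generates network c░
       ┃2┃The pipeline handles batch operatio▼
       ┃4┗━━━━━━━━━━━━━━━━━━━━━━━━━━━━━━━━━━━━


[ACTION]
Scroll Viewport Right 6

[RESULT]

 ┏━┃█he system transforms user sessions▲┃     
 ┃ ┃Error handling optimizes thread poo█┃     
 ┠─┃Each component optimizes batch oper░┃     
 ┃a┃This module validates database reco░┃     
 ┃4┃The system maintains incoming reque░┃     
 ┃8┃The system optimizes configuration ░┃     
 ┃8┃The algorithm processes log entries░┃     
 ┃2┃The algorithm optimizes memory allo░┃     
 ┃2┃The architecture coordinates queue ░┃     
 ┃8┃Error handling generates batch oper░┃     
 ┃8┃Data processing maintains data stre░┃     
 ┃3┃Data processing generates network c░┃     
 ┃2┃The pipeline handles batch operatio▼┃     
 ┃4┗━━━━━━━━━━━━━━━━━━━━━━━━━━━━━━━━━━━━┛     


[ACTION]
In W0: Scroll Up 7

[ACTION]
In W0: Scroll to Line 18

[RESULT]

 ┏━┃█he system transforms user sessions▲┃     
 ┃ ┃Error handling optimizes thread poo█┃     
 ┠─┃Each component optimizes batch oper░┃     
 ┃2┃This module validates database reco░┃     
 ┃2┃The system maintains incoming reque░┃     
 ┃8┃The system optimizes configuration ░┃     
 ┃8┃The algorithm processes log entries░┃     
 ┃3┃The algorithm optimizes memory allo░┃     
 ┃2┃The architecture coordinates queue ░┃     
 ┃4┃Error handling generates batch oper░┃     
 ┃9┃Data processing maintains data stre░┃     
 ┃8┃Data processing generates network c░┃     
 ┃9┃The pipeline handles batch operatio▼┃     
 ┃1┗━━━━━━━━━━━━━━━━━━━━━━━━━━━━━━━━━━━━┛     
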